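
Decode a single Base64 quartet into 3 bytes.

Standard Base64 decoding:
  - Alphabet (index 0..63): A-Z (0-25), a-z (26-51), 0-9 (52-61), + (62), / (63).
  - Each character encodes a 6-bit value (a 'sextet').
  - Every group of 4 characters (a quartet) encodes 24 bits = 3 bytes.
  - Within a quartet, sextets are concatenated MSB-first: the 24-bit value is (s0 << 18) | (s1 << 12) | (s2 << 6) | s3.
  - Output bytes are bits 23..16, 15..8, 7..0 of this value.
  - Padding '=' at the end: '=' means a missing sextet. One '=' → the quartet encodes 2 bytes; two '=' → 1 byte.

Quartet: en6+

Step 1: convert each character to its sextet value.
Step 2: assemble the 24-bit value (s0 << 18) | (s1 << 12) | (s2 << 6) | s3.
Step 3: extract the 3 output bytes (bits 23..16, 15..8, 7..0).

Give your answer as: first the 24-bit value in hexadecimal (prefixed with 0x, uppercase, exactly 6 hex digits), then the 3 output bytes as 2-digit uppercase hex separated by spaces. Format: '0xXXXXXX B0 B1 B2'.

Sextets: e=30, n=39, 6=58, +=62
24-bit: (30<<18) | (39<<12) | (58<<6) | 62
      = 0x780000 | 0x027000 | 0x000E80 | 0x00003E
      = 0x7A7EBE
Bytes: (v>>16)&0xFF=7A, (v>>8)&0xFF=7E, v&0xFF=BE

Answer: 0x7A7EBE 7A 7E BE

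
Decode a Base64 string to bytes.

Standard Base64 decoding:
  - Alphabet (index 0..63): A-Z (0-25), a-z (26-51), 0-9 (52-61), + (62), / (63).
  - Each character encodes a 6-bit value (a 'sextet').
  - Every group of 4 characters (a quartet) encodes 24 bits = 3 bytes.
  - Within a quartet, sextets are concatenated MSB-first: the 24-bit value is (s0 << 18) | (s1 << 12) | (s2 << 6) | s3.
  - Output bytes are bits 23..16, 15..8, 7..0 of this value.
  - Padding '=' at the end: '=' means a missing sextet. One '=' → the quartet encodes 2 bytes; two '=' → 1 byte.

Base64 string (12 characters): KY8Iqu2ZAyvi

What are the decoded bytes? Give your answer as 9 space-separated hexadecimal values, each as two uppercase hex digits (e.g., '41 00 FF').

Answer: 29 8F 08 AA ED 99 03 2B E2

Derivation:
After char 0 ('K'=10): chars_in_quartet=1 acc=0xA bytes_emitted=0
After char 1 ('Y'=24): chars_in_quartet=2 acc=0x298 bytes_emitted=0
After char 2 ('8'=60): chars_in_quartet=3 acc=0xA63C bytes_emitted=0
After char 3 ('I'=8): chars_in_quartet=4 acc=0x298F08 -> emit 29 8F 08, reset; bytes_emitted=3
After char 4 ('q'=42): chars_in_quartet=1 acc=0x2A bytes_emitted=3
After char 5 ('u'=46): chars_in_quartet=2 acc=0xAAE bytes_emitted=3
After char 6 ('2'=54): chars_in_quartet=3 acc=0x2ABB6 bytes_emitted=3
After char 7 ('Z'=25): chars_in_quartet=4 acc=0xAAED99 -> emit AA ED 99, reset; bytes_emitted=6
After char 8 ('A'=0): chars_in_quartet=1 acc=0x0 bytes_emitted=6
After char 9 ('y'=50): chars_in_quartet=2 acc=0x32 bytes_emitted=6
After char 10 ('v'=47): chars_in_quartet=3 acc=0xCAF bytes_emitted=6
After char 11 ('i'=34): chars_in_quartet=4 acc=0x32BE2 -> emit 03 2B E2, reset; bytes_emitted=9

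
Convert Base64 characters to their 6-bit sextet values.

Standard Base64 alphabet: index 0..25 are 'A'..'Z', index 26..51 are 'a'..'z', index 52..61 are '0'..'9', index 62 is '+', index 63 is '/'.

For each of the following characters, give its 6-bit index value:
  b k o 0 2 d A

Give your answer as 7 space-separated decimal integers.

Answer: 27 36 40 52 54 29 0

Derivation:
'b': a..z range, 26 + ord('b') − ord('a') = 27
'k': a..z range, 26 + ord('k') − ord('a') = 36
'o': a..z range, 26 + ord('o') − ord('a') = 40
'0': 0..9 range, 52 + ord('0') − ord('0') = 52
'2': 0..9 range, 52 + ord('2') − ord('0') = 54
'd': a..z range, 26 + ord('d') − ord('a') = 29
'A': A..Z range, ord('A') − ord('A') = 0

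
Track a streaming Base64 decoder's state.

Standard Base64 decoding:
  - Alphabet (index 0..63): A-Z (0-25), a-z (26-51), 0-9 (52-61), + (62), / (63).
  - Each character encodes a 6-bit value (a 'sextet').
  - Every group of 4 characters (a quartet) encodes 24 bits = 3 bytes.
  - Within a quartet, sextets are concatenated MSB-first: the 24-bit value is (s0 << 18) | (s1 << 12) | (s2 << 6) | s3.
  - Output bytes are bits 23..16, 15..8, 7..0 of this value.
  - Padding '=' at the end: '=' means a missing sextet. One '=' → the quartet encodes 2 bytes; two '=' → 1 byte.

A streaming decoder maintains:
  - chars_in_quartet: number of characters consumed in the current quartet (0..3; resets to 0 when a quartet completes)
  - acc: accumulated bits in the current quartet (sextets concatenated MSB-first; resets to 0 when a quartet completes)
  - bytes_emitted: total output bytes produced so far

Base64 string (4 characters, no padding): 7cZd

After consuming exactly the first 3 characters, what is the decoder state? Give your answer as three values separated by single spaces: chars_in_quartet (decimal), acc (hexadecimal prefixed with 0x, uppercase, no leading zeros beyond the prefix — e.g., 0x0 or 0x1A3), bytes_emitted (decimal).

Answer: 3 0x3B719 0

Derivation:
After char 0 ('7'=59): chars_in_quartet=1 acc=0x3B bytes_emitted=0
After char 1 ('c'=28): chars_in_quartet=2 acc=0xEDC bytes_emitted=0
After char 2 ('Z'=25): chars_in_quartet=3 acc=0x3B719 bytes_emitted=0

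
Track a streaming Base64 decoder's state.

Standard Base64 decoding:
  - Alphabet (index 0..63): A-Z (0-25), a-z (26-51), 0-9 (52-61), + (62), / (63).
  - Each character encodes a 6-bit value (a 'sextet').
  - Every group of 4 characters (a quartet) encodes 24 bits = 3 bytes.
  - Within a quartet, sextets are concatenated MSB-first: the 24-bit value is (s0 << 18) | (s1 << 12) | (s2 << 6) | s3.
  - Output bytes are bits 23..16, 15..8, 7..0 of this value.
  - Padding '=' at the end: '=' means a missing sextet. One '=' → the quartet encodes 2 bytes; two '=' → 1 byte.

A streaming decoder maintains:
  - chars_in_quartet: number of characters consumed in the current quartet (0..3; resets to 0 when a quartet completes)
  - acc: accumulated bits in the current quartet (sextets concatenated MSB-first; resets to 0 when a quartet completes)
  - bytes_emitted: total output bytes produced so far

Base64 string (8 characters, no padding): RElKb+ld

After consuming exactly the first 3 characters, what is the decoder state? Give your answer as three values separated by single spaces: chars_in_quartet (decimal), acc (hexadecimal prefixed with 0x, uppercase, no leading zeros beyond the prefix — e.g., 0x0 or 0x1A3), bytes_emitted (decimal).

After char 0 ('R'=17): chars_in_quartet=1 acc=0x11 bytes_emitted=0
After char 1 ('E'=4): chars_in_quartet=2 acc=0x444 bytes_emitted=0
After char 2 ('l'=37): chars_in_quartet=3 acc=0x11125 bytes_emitted=0

Answer: 3 0x11125 0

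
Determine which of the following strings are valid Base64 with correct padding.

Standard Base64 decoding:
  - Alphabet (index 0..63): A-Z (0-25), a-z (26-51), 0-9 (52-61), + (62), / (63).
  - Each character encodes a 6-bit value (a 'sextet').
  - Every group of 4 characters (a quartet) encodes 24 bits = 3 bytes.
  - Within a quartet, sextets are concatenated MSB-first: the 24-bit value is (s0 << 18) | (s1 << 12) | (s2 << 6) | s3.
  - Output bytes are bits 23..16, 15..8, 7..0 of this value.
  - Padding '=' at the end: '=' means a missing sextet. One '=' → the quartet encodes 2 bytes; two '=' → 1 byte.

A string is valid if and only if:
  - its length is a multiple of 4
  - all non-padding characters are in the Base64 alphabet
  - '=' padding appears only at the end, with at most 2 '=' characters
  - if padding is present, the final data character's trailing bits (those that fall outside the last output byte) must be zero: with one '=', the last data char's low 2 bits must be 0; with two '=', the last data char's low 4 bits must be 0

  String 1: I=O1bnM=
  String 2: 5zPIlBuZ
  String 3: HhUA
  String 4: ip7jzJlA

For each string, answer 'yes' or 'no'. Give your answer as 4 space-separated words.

Answer: no yes yes yes

Derivation:
String 1: 'I=O1bnM=' → invalid (bad char(s): ['=']; '=' in middle)
String 2: '5zPIlBuZ' → valid
String 3: 'HhUA' → valid
String 4: 'ip7jzJlA' → valid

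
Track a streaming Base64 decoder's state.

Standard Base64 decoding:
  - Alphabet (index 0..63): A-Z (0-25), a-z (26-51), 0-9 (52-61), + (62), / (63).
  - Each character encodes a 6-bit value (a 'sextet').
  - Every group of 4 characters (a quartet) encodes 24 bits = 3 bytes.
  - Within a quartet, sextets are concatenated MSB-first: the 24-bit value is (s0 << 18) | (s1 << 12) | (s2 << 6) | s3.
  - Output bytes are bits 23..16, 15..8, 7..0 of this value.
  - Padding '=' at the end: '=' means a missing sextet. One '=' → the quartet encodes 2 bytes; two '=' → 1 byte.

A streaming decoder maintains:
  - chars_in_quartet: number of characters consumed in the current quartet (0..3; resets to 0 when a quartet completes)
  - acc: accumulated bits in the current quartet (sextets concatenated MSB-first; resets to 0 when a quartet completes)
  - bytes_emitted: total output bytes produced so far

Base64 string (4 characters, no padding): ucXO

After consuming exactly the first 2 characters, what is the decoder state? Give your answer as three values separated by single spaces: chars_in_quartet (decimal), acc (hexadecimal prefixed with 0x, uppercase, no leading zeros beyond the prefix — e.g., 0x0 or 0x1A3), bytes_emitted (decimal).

Answer: 2 0xB9C 0

Derivation:
After char 0 ('u'=46): chars_in_quartet=1 acc=0x2E bytes_emitted=0
After char 1 ('c'=28): chars_in_quartet=2 acc=0xB9C bytes_emitted=0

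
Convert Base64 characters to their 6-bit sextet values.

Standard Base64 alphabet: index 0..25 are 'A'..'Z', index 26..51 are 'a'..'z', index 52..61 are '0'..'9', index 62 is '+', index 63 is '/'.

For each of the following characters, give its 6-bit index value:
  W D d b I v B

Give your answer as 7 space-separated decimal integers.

Answer: 22 3 29 27 8 47 1

Derivation:
'W': A..Z range, ord('W') − ord('A') = 22
'D': A..Z range, ord('D') − ord('A') = 3
'd': a..z range, 26 + ord('d') − ord('a') = 29
'b': a..z range, 26 + ord('b') − ord('a') = 27
'I': A..Z range, ord('I') − ord('A') = 8
'v': a..z range, 26 + ord('v') − ord('a') = 47
'B': A..Z range, ord('B') − ord('A') = 1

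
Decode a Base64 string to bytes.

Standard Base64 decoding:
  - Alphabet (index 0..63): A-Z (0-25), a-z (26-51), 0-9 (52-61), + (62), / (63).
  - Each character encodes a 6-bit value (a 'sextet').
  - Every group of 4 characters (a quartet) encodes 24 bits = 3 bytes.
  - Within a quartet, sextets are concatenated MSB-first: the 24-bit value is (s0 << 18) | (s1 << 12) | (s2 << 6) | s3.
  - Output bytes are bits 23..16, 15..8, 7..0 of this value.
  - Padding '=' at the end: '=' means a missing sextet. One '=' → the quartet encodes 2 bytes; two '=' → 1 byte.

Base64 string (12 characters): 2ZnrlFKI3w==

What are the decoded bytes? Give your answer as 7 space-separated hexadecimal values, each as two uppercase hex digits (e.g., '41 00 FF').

After char 0 ('2'=54): chars_in_quartet=1 acc=0x36 bytes_emitted=0
After char 1 ('Z'=25): chars_in_quartet=2 acc=0xD99 bytes_emitted=0
After char 2 ('n'=39): chars_in_quartet=3 acc=0x36667 bytes_emitted=0
After char 3 ('r'=43): chars_in_quartet=4 acc=0xD999EB -> emit D9 99 EB, reset; bytes_emitted=3
After char 4 ('l'=37): chars_in_quartet=1 acc=0x25 bytes_emitted=3
After char 5 ('F'=5): chars_in_quartet=2 acc=0x945 bytes_emitted=3
After char 6 ('K'=10): chars_in_quartet=3 acc=0x2514A bytes_emitted=3
After char 7 ('I'=8): chars_in_quartet=4 acc=0x945288 -> emit 94 52 88, reset; bytes_emitted=6
After char 8 ('3'=55): chars_in_quartet=1 acc=0x37 bytes_emitted=6
After char 9 ('w'=48): chars_in_quartet=2 acc=0xDF0 bytes_emitted=6
Padding '==': partial quartet acc=0xDF0 -> emit DF; bytes_emitted=7

Answer: D9 99 EB 94 52 88 DF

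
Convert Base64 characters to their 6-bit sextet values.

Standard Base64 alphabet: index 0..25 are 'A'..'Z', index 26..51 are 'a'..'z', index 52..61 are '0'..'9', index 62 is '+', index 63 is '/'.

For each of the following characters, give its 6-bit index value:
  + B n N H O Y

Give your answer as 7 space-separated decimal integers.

'+': index 62
'B': A..Z range, ord('B') − ord('A') = 1
'n': a..z range, 26 + ord('n') − ord('a') = 39
'N': A..Z range, ord('N') − ord('A') = 13
'H': A..Z range, ord('H') − ord('A') = 7
'O': A..Z range, ord('O') − ord('A') = 14
'Y': A..Z range, ord('Y') − ord('A') = 24

Answer: 62 1 39 13 7 14 24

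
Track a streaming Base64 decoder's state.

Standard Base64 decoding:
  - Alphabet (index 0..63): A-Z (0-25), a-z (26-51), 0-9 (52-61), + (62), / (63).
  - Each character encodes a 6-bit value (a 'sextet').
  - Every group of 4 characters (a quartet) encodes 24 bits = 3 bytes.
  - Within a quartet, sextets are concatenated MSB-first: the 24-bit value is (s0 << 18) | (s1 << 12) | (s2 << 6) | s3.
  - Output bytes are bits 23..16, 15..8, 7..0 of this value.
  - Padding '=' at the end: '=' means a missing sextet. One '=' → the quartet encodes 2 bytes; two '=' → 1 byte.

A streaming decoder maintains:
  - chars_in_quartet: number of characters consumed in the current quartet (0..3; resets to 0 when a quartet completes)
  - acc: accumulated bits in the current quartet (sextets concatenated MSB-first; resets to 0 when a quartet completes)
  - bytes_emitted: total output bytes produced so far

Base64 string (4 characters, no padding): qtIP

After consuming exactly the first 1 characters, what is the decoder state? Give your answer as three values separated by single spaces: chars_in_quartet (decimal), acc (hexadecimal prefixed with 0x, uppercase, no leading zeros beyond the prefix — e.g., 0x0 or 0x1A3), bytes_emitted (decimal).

After char 0 ('q'=42): chars_in_quartet=1 acc=0x2A bytes_emitted=0

Answer: 1 0x2A 0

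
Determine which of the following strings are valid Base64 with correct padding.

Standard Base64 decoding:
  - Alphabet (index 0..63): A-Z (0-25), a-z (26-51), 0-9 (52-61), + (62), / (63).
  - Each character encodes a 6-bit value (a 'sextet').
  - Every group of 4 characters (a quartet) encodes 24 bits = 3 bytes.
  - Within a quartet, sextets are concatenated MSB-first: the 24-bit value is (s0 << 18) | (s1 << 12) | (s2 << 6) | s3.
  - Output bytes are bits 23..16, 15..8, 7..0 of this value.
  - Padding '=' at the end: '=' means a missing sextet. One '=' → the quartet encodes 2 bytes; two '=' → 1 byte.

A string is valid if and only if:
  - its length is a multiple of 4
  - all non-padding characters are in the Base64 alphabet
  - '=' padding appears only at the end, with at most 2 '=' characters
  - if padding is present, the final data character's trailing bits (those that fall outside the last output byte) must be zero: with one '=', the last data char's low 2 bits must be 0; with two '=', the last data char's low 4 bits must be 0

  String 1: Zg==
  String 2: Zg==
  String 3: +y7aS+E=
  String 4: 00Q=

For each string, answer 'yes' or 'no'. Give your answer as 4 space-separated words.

Answer: yes yes yes yes

Derivation:
String 1: 'Zg==' → valid
String 2: 'Zg==' → valid
String 3: '+y7aS+E=' → valid
String 4: '00Q=' → valid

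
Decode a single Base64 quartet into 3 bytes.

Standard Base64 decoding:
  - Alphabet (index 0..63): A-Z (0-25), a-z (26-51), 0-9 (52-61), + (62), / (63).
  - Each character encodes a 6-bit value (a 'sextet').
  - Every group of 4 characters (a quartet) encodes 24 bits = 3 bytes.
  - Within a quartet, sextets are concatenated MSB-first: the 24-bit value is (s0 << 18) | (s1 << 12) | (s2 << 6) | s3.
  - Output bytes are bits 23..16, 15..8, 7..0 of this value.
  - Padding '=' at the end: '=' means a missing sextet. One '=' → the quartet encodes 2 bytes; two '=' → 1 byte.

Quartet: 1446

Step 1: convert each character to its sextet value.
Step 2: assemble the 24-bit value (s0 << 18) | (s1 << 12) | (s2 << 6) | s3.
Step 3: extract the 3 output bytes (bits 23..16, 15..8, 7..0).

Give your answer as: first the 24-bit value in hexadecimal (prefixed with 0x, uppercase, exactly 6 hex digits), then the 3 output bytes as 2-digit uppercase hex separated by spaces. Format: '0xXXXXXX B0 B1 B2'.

Sextets: 1=53, 4=56, 4=56, 6=58
24-bit: (53<<18) | (56<<12) | (56<<6) | 58
      = 0xD40000 | 0x038000 | 0x000E00 | 0x00003A
      = 0xD78E3A
Bytes: (v>>16)&0xFF=D7, (v>>8)&0xFF=8E, v&0xFF=3A

Answer: 0xD78E3A D7 8E 3A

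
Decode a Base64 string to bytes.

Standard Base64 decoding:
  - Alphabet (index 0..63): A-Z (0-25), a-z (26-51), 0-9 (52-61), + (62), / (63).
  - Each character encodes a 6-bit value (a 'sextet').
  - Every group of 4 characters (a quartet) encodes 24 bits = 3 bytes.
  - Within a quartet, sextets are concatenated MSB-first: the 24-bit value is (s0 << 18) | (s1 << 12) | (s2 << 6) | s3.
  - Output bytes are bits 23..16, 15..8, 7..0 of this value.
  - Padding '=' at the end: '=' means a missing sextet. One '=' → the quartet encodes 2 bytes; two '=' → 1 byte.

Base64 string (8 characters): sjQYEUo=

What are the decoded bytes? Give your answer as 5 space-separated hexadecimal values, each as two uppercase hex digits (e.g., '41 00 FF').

Answer: B2 34 18 11 4A

Derivation:
After char 0 ('s'=44): chars_in_quartet=1 acc=0x2C bytes_emitted=0
After char 1 ('j'=35): chars_in_quartet=2 acc=0xB23 bytes_emitted=0
After char 2 ('Q'=16): chars_in_quartet=3 acc=0x2C8D0 bytes_emitted=0
After char 3 ('Y'=24): chars_in_quartet=4 acc=0xB23418 -> emit B2 34 18, reset; bytes_emitted=3
After char 4 ('E'=4): chars_in_quartet=1 acc=0x4 bytes_emitted=3
After char 5 ('U'=20): chars_in_quartet=2 acc=0x114 bytes_emitted=3
After char 6 ('o'=40): chars_in_quartet=3 acc=0x4528 bytes_emitted=3
Padding '=': partial quartet acc=0x4528 -> emit 11 4A; bytes_emitted=5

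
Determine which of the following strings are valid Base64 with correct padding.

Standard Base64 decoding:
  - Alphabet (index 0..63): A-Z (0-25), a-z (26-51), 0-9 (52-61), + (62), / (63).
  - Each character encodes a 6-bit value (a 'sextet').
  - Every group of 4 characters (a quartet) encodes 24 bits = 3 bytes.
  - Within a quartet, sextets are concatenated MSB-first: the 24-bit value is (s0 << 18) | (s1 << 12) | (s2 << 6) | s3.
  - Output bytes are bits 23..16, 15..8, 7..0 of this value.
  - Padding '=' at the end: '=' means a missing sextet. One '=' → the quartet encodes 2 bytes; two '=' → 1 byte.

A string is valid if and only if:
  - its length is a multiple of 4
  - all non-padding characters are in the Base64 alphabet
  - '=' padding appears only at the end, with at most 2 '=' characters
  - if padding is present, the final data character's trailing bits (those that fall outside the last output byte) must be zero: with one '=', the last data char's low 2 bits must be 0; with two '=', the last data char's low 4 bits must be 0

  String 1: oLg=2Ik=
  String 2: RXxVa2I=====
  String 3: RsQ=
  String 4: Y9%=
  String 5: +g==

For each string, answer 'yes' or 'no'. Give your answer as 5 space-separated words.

String 1: 'oLg=2Ik=' → invalid (bad char(s): ['=']; '=' in middle)
String 2: 'RXxVa2I=====' → invalid (5 pad chars (max 2))
String 3: 'RsQ=' → valid
String 4: 'Y9%=' → invalid (bad char(s): ['%'])
String 5: '+g==' → valid

Answer: no no yes no yes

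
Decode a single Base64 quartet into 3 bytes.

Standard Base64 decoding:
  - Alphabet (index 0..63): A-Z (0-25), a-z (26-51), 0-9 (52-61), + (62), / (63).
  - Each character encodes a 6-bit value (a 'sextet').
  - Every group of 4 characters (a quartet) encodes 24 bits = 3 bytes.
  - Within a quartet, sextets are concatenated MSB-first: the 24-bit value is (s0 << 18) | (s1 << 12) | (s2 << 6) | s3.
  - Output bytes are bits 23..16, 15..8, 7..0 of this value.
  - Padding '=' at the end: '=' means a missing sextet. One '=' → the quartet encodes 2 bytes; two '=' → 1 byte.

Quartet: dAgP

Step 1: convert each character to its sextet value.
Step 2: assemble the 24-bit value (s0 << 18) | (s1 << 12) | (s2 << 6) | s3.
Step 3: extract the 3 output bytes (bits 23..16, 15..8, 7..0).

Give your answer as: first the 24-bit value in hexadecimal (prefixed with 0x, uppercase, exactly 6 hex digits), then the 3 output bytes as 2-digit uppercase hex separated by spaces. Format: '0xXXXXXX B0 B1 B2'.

Answer: 0x74080F 74 08 0F

Derivation:
Sextets: d=29, A=0, g=32, P=15
24-bit: (29<<18) | (0<<12) | (32<<6) | 15
      = 0x740000 | 0x000000 | 0x000800 | 0x00000F
      = 0x74080F
Bytes: (v>>16)&0xFF=74, (v>>8)&0xFF=08, v&0xFF=0F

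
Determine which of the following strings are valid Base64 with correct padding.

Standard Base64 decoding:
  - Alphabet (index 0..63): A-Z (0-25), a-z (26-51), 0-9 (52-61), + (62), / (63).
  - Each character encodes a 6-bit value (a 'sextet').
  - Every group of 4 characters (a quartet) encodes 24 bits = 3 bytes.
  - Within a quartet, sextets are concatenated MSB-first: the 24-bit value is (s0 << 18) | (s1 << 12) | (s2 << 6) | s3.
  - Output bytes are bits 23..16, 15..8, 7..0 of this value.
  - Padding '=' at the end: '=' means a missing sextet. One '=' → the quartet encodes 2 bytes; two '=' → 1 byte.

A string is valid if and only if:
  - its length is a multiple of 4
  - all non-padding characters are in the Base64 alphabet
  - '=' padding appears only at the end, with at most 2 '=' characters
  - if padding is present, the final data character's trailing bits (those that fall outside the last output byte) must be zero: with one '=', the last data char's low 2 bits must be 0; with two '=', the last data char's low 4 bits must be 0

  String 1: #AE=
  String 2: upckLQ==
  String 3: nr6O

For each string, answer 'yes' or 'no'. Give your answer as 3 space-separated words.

Answer: no yes yes

Derivation:
String 1: '#AE=' → invalid (bad char(s): ['#'])
String 2: 'upckLQ==' → valid
String 3: 'nr6O' → valid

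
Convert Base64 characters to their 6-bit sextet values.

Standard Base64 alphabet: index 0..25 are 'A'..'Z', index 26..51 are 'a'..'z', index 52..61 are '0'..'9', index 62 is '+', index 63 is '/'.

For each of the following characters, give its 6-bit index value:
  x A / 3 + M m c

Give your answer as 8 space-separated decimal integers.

Answer: 49 0 63 55 62 12 38 28

Derivation:
'x': a..z range, 26 + ord('x') − ord('a') = 49
'A': A..Z range, ord('A') − ord('A') = 0
'/': index 63
'3': 0..9 range, 52 + ord('3') − ord('0') = 55
'+': index 62
'M': A..Z range, ord('M') − ord('A') = 12
'm': a..z range, 26 + ord('m') − ord('a') = 38
'c': a..z range, 26 + ord('c') − ord('a') = 28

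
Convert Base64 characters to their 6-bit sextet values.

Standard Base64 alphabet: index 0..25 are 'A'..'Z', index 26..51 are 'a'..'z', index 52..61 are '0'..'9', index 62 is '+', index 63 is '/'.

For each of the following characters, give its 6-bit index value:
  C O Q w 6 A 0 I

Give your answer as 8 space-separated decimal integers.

'C': A..Z range, ord('C') − ord('A') = 2
'O': A..Z range, ord('O') − ord('A') = 14
'Q': A..Z range, ord('Q') − ord('A') = 16
'w': a..z range, 26 + ord('w') − ord('a') = 48
'6': 0..9 range, 52 + ord('6') − ord('0') = 58
'A': A..Z range, ord('A') − ord('A') = 0
'0': 0..9 range, 52 + ord('0') − ord('0') = 52
'I': A..Z range, ord('I') − ord('A') = 8

Answer: 2 14 16 48 58 0 52 8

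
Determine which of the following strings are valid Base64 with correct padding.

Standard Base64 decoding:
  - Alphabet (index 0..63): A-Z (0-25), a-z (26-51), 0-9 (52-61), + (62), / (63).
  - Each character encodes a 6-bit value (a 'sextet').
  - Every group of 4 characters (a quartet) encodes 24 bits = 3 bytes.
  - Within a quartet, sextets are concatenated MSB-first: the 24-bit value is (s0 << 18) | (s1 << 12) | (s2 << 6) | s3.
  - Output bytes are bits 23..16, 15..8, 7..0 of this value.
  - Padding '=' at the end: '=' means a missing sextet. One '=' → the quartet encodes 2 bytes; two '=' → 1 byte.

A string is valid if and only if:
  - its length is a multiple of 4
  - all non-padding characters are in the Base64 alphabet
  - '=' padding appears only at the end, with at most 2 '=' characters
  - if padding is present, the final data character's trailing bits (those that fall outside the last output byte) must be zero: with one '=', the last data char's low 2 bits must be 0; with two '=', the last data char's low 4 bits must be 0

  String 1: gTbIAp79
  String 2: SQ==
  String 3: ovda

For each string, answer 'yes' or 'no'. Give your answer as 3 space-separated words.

Answer: yes yes yes

Derivation:
String 1: 'gTbIAp79' → valid
String 2: 'SQ==' → valid
String 3: 'ovda' → valid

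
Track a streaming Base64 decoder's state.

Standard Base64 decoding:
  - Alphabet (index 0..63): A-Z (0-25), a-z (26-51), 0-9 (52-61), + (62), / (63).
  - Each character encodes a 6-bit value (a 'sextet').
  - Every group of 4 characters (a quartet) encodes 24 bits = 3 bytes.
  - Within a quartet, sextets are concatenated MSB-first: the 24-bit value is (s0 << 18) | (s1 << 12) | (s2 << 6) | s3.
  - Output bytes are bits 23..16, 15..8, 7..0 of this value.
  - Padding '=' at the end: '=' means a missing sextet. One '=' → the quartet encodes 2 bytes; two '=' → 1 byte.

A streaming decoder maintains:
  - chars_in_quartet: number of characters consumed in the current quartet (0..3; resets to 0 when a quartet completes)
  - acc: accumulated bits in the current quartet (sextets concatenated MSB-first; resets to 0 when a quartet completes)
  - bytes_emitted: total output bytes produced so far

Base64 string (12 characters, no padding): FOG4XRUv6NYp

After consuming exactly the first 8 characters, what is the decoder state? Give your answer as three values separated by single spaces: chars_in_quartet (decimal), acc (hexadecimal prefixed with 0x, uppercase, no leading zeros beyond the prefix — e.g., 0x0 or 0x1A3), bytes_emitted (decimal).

After char 0 ('F'=5): chars_in_quartet=1 acc=0x5 bytes_emitted=0
After char 1 ('O'=14): chars_in_quartet=2 acc=0x14E bytes_emitted=0
After char 2 ('G'=6): chars_in_quartet=3 acc=0x5386 bytes_emitted=0
After char 3 ('4'=56): chars_in_quartet=4 acc=0x14E1B8 -> emit 14 E1 B8, reset; bytes_emitted=3
After char 4 ('X'=23): chars_in_quartet=1 acc=0x17 bytes_emitted=3
After char 5 ('R'=17): chars_in_quartet=2 acc=0x5D1 bytes_emitted=3
After char 6 ('U'=20): chars_in_quartet=3 acc=0x17454 bytes_emitted=3
After char 7 ('v'=47): chars_in_quartet=4 acc=0x5D152F -> emit 5D 15 2F, reset; bytes_emitted=6

Answer: 0 0x0 6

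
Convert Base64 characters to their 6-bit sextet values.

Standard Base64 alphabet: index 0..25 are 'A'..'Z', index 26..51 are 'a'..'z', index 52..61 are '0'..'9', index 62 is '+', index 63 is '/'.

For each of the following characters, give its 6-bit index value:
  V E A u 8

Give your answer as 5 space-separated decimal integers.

'V': A..Z range, ord('V') − ord('A') = 21
'E': A..Z range, ord('E') − ord('A') = 4
'A': A..Z range, ord('A') − ord('A') = 0
'u': a..z range, 26 + ord('u') − ord('a') = 46
'8': 0..9 range, 52 + ord('8') − ord('0') = 60

Answer: 21 4 0 46 60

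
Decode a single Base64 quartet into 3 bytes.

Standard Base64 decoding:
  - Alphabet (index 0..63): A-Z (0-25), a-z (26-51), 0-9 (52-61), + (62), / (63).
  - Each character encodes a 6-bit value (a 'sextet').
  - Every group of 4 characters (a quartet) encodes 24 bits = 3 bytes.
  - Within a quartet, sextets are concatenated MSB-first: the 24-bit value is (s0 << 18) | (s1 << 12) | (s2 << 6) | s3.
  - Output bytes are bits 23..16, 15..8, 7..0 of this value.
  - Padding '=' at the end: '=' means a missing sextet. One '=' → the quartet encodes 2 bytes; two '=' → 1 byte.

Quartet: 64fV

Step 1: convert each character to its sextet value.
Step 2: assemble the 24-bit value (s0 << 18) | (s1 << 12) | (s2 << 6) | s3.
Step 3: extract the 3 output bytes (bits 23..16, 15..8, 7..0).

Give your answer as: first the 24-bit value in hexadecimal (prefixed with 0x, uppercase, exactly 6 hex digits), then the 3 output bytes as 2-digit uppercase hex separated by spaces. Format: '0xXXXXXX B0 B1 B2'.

Answer: 0xEB87D5 EB 87 D5

Derivation:
Sextets: 6=58, 4=56, f=31, V=21
24-bit: (58<<18) | (56<<12) | (31<<6) | 21
      = 0xE80000 | 0x038000 | 0x0007C0 | 0x000015
      = 0xEB87D5
Bytes: (v>>16)&0xFF=EB, (v>>8)&0xFF=87, v&0xFF=D5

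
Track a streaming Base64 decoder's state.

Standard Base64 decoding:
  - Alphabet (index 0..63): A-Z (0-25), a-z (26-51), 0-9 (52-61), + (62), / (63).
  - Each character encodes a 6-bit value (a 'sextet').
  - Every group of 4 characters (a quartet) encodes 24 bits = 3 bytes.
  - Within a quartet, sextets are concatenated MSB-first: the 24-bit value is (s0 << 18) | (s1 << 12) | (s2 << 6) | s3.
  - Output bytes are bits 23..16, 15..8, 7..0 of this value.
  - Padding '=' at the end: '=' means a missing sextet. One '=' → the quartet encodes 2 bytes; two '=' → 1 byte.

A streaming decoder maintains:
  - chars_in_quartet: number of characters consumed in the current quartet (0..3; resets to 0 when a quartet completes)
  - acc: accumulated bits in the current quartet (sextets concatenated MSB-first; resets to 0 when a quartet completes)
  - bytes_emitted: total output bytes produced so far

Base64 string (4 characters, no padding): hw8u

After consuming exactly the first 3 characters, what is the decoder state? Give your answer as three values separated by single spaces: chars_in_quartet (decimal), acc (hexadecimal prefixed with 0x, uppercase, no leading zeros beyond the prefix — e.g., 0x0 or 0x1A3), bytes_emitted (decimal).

Answer: 3 0x21C3C 0

Derivation:
After char 0 ('h'=33): chars_in_quartet=1 acc=0x21 bytes_emitted=0
After char 1 ('w'=48): chars_in_quartet=2 acc=0x870 bytes_emitted=0
After char 2 ('8'=60): chars_in_quartet=3 acc=0x21C3C bytes_emitted=0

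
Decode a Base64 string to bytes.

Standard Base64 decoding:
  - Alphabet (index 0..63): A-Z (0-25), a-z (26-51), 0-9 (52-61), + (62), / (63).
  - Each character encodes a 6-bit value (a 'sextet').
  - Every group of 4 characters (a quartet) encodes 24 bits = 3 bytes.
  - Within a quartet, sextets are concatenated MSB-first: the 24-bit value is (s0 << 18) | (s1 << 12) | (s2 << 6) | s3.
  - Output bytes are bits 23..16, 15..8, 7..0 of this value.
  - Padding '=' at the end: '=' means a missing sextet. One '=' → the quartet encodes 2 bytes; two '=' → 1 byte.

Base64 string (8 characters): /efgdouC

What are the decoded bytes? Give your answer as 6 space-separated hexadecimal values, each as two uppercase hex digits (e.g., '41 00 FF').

Answer: FD E7 E0 76 8B 82

Derivation:
After char 0 ('/'=63): chars_in_quartet=1 acc=0x3F bytes_emitted=0
After char 1 ('e'=30): chars_in_quartet=2 acc=0xFDE bytes_emitted=0
After char 2 ('f'=31): chars_in_quartet=3 acc=0x3F79F bytes_emitted=0
After char 3 ('g'=32): chars_in_quartet=4 acc=0xFDE7E0 -> emit FD E7 E0, reset; bytes_emitted=3
After char 4 ('d'=29): chars_in_quartet=1 acc=0x1D bytes_emitted=3
After char 5 ('o'=40): chars_in_quartet=2 acc=0x768 bytes_emitted=3
After char 6 ('u'=46): chars_in_quartet=3 acc=0x1DA2E bytes_emitted=3
After char 7 ('C'=2): chars_in_quartet=4 acc=0x768B82 -> emit 76 8B 82, reset; bytes_emitted=6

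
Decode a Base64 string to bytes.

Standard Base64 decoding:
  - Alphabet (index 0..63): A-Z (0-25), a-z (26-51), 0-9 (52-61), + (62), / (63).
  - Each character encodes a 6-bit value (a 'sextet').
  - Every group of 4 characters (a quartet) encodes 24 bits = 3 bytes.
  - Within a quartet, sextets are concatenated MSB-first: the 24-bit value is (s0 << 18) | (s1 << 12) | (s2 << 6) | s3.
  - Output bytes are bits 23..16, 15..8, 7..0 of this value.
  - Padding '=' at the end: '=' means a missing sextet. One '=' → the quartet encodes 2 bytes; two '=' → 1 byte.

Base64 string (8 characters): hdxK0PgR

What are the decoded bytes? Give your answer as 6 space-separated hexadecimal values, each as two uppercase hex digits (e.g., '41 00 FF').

After char 0 ('h'=33): chars_in_quartet=1 acc=0x21 bytes_emitted=0
After char 1 ('d'=29): chars_in_quartet=2 acc=0x85D bytes_emitted=0
After char 2 ('x'=49): chars_in_quartet=3 acc=0x21771 bytes_emitted=0
After char 3 ('K'=10): chars_in_quartet=4 acc=0x85DC4A -> emit 85 DC 4A, reset; bytes_emitted=3
After char 4 ('0'=52): chars_in_quartet=1 acc=0x34 bytes_emitted=3
After char 5 ('P'=15): chars_in_quartet=2 acc=0xD0F bytes_emitted=3
After char 6 ('g'=32): chars_in_quartet=3 acc=0x343E0 bytes_emitted=3
After char 7 ('R'=17): chars_in_quartet=4 acc=0xD0F811 -> emit D0 F8 11, reset; bytes_emitted=6

Answer: 85 DC 4A D0 F8 11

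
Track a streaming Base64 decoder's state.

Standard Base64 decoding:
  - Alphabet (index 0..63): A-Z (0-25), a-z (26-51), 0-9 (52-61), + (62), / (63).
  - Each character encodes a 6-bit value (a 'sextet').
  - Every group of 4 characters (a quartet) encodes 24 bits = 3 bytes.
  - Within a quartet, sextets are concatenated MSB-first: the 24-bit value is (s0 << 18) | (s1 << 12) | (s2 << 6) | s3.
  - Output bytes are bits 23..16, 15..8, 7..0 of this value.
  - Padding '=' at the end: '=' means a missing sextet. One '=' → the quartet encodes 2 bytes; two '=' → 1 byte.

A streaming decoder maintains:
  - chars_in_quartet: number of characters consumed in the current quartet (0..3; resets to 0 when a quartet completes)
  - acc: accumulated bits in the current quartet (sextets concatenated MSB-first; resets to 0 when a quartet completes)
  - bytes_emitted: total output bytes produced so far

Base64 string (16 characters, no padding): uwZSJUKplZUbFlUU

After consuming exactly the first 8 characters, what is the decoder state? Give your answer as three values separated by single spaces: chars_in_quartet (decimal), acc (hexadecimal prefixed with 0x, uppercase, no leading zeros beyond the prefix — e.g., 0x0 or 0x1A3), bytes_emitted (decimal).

After char 0 ('u'=46): chars_in_quartet=1 acc=0x2E bytes_emitted=0
After char 1 ('w'=48): chars_in_quartet=2 acc=0xBB0 bytes_emitted=0
After char 2 ('Z'=25): chars_in_quartet=3 acc=0x2EC19 bytes_emitted=0
After char 3 ('S'=18): chars_in_quartet=4 acc=0xBB0652 -> emit BB 06 52, reset; bytes_emitted=3
After char 4 ('J'=9): chars_in_quartet=1 acc=0x9 bytes_emitted=3
After char 5 ('U'=20): chars_in_quartet=2 acc=0x254 bytes_emitted=3
After char 6 ('K'=10): chars_in_quartet=3 acc=0x950A bytes_emitted=3
After char 7 ('p'=41): chars_in_quartet=4 acc=0x2542A9 -> emit 25 42 A9, reset; bytes_emitted=6

Answer: 0 0x0 6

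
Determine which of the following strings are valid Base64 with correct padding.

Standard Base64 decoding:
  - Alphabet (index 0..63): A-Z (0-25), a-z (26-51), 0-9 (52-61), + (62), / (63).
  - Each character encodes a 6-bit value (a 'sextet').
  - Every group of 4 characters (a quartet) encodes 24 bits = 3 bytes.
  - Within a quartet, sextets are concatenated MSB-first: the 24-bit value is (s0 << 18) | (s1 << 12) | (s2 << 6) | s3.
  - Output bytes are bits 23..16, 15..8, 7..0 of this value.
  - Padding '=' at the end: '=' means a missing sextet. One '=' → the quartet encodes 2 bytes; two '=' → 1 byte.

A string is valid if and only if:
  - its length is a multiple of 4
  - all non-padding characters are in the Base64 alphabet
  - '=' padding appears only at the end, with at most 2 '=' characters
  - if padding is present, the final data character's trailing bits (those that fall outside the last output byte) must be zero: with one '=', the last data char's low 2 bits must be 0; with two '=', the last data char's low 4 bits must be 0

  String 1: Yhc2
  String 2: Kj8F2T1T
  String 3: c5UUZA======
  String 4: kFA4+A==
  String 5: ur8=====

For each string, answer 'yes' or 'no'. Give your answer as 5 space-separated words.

Answer: yes yes no yes no

Derivation:
String 1: 'Yhc2' → valid
String 2: 'Kj8F2T1T' → valid
String 3: 'c5UUZA======' → invalid (6 pad chars (max 2))
String 4: 'kFA4+A==' → valid
String 5: 'ur8=====' → invalid (5 pad chars (max 2))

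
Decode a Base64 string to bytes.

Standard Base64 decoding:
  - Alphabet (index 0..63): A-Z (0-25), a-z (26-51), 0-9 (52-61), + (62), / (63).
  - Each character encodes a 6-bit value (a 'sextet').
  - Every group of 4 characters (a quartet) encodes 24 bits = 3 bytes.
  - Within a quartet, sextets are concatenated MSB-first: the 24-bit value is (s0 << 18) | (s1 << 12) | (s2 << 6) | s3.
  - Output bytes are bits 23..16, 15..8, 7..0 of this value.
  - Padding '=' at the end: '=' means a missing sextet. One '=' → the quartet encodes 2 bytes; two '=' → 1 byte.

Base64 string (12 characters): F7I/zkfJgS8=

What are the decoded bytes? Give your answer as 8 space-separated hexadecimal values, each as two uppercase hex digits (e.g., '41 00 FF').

After char 0 ('F'=5): chars_in_quartet=1 acc=0x5 bytes_emitted=0
After char 1 ('7'=59): chars_in_quartet=2 acc=0x17B bytes_emitted=0
After char 2 ('I'=8): chars_in_quartet=3 acc=0x5EC8 bytes_emitted=0
After char 3 ('/'=63): chars_in_quartet=4 acc=0x17B23F -> emit 17 B2 3F, reset; bytes_emitted=3
After char 4 ('z'=51): chars_in_quartet=1 acc=0x33 bytes_emitted=3
After char 5 ('k'=36): chars_in_quartet=2 acc=0xCE4 bytes_emitted=3
After char 6 ('f'=31): chars_in_quartet=3 acc=0x3391F bytes_emitted=3
After char 7 ('J'=9): chars_in_quartet=4 acc=0xCE47C9 -> emit CE 47 C9, reset; bytes_emitted=6
After char 8 ('g'=32): chars_in_quartet=1 acc=0x20 bytes_emitted=6
After char 9 ('S'=18): chars_in_quartet=2 acc=0x812 bytes_emitted=6
After char 10 ('8'=60): chars_in_quartet=3 acc=0x204BC bytes_emitted=6
Padding '=': partial quartet acc=0x204BC -> emit 81 2F; bytes_emitted=8

Answer: 17 B2 3F CE 47 C9 81 2F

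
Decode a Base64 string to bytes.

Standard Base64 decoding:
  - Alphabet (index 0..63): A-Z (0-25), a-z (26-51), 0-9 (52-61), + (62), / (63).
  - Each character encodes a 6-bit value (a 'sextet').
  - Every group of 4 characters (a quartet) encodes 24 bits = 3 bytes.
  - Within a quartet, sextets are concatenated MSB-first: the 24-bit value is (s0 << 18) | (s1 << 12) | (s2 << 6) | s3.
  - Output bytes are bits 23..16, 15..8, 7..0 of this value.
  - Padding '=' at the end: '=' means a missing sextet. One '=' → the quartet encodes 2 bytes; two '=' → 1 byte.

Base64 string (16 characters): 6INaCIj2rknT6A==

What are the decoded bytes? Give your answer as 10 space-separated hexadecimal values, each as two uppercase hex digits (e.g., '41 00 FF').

After char 0 ('6'=58): chars_in_quartet=1 acc=0x3A bytes_emitted=0
After char 1 ('I'=8): chars_in_quartet=2 acc=0xE88 bytes_emitted=0
After char 2 ('N'=13): chars_in_quartet=3 acc=0x3A20D bytes_emitted=0
After char 3 ('a'=26): chars_in_quartet=4 acc=0xE8835A -> emit E8 83 5A, reset; bytes_emitted=3
After char 4 ('C'=2): chars_in_quartet=1 acc=0x2 bytes_emitted=3
After char 5 ('I'=8): chars_in_quartet=2 acc=0x88 bytes_emitted=3
After char 6 ('j'=35): chars_in_quartet=3 acc=0x2223 bytes_emitted=3
After char 7 ('2'=54): chars_in_quartet=4 acc=0x888F6 -> emit 08 88 F6, reset; bytes_emitted=6
After char 8 ('r'=43): chars_in_quartet=1 acc=0x2B bytes_emitted=6
After char 9 ('k'=36): chars_in_quartet=2 acc=0xAE4 bytes_emitted=6
After char 10 ('n'=39): chars_in_quartet=3 acc=0x2B927 bytes_emitted=6
After char 11 ('T'=19): chars_in_quartet=4 acc=0xAE49D3 -> emit AE 49 D3, reset; bytes_emitted=9
After char 12 ('6'=58): chars_in_quartet=1 acc=0x3A bytes_emitted=9
After char 13 ('A'=0): chars_in_quartet=2 acc=0xE80 bytes_emitted=9
Padding '==': partial quartet acc=0xE80 -> emit E8; bytes_emitted=10

Answer: E8 83 5A 08 88 F6 AE 49 D3 E8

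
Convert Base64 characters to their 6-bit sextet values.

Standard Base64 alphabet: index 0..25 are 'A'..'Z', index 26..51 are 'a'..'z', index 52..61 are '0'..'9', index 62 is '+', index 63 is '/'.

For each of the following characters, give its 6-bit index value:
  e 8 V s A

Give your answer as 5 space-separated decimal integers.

'e': a..z range, 26 + ord('e') − ord('a') = 30
'8': 0..9 range, 52 + ord('8') − ord('0') = 60
'V': A..Z range, ord('V') − ord('A') = 21
's': a..z range, 26 + ord('s') − ord('a') = 44
'A': A..Z range, ord('A') − ord('A') = 0

Answer: 30 60 21 44 0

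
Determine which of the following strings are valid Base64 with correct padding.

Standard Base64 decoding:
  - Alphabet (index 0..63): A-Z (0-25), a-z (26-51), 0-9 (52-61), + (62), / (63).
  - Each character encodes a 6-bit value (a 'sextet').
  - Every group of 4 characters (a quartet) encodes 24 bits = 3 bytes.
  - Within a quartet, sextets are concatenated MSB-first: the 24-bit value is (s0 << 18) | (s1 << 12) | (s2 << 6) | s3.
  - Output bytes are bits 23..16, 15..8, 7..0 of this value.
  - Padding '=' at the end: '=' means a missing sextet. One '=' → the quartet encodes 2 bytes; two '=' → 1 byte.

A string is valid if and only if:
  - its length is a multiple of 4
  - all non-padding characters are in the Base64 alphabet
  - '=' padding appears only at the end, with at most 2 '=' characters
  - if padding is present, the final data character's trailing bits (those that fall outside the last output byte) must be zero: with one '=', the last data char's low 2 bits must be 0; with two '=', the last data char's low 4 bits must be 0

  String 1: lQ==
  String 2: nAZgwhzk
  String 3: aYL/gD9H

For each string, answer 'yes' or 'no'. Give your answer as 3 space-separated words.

String 1: 'lQ==' → valid
String 2: 'nAZgwhzk' → valid
String 3: 'aYL/gD9H' → valid

Answer: yes yes yes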